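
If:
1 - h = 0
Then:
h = 1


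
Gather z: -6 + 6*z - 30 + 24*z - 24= 30*z - 60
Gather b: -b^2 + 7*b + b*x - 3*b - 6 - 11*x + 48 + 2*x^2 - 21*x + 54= -b^2 + b*(x + 4) + 2*x^2 - 32*x + 96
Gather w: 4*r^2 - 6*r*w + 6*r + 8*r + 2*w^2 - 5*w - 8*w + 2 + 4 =4*r^2 + 14*r + 2*w^2 + w*(-6*r - 13) + 6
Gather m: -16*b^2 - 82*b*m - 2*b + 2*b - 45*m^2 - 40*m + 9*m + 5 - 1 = -16*b^2 - 45*m^2 + m*(-82*b - 31) + 4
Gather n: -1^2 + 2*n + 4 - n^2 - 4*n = -n^2 - 2*n + 3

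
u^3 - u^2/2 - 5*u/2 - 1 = (u - 2)*(u + 1/2)*(u + 1)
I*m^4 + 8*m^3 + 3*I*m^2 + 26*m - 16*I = (m - 8*I)*(m - I)*(m + 2*I)*(I*m + 1)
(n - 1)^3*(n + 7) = n^4 + 4*n^3 - 18*n^2 + 20*n - 7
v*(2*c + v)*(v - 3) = 2*c*v^2 - 6*c*v + v^3 - 3*v^2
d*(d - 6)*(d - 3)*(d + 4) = d^4 - 5*d^3 - 18*d^2 + 72*d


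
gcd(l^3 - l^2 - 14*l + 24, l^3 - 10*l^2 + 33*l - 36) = l - 3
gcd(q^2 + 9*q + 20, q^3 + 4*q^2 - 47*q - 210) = q + 5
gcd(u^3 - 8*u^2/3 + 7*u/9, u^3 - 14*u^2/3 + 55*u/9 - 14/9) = u^2 - 8*u/3 + 7/9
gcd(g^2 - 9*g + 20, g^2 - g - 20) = g - 5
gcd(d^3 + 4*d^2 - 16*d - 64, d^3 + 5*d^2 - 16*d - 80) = d^2 - 16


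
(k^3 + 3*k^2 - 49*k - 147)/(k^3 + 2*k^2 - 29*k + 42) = (k^2 - 4*k - 21)/(k^2 - 5*k + 6)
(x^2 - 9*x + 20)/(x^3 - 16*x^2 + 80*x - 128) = (x - 5)/(x^2 - 12*x + 32)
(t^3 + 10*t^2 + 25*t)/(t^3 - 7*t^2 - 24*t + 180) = t*(t + 5)/(t^2 - 12*t + 36)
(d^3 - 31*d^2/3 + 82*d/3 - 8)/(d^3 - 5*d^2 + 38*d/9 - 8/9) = 3*(d - 6)/(3*d - 2)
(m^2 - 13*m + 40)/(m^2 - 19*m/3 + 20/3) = 3*(m - 8)/(3*m - 4)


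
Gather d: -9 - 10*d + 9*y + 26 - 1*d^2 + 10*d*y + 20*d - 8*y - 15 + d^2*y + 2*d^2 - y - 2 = d^2*(y + 1) + d*(10*y + 10)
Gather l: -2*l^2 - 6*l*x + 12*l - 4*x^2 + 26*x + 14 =-2*l^2 + l*(12 - 6*x) - 4*x^2 + 26*x + 14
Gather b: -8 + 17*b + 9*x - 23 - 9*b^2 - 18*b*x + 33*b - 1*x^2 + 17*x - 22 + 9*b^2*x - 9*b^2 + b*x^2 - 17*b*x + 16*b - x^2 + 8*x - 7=b^2*(9*x - 18) + b*(x^2 - 35*x + 66) - 2*x^2 + 34*x - 60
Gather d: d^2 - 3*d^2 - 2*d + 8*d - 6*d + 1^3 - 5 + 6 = 2 - 2*d^2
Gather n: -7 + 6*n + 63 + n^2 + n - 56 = n^2 + 7*n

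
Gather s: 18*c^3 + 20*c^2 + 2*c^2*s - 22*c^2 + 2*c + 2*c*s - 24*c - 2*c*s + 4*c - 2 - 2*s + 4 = 18*c^3 - 2*c^2 - 18*c + s*(2*c^2 - 2) + 2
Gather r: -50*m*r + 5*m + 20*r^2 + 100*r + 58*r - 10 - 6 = 5*m + 20*r^2 + r*(158 - 50*m) - 16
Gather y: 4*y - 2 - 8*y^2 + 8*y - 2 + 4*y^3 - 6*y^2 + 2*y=4*y^3 - 14*y^2 + 14*y - 4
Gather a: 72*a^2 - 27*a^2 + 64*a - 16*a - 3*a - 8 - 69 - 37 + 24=45*a^2 + 45*a - 90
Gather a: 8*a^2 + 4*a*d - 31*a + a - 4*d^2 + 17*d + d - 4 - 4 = 8*a^2 + a*(4*d - 30) - 4*d^2 + 18*d - 8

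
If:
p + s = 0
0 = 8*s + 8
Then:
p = 1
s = -1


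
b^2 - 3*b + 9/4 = (b - 3/2)^2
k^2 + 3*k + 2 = (k + 1)*(k + 2)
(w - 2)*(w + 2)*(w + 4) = w^3 + 4*w^2 - 4*w - 16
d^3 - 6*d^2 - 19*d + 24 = (d - 8)*(d - 1)*(d + 3)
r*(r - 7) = r^2 - 7*r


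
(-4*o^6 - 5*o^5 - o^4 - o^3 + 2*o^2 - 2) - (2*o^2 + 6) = -4*o^6 - 5*o^5 - o^4 - o^3 - 8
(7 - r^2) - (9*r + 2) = -r^2 - 9*r + 5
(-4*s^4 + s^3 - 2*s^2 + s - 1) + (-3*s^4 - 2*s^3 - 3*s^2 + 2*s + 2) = -7*s^4 - s^3 - 5*s^2 + 3*s + 1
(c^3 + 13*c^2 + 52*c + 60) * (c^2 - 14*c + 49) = c^5 - c^4 - 81*c^3 - 31*c^2 + 1708*c + 2940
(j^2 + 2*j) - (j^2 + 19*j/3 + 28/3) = -13*j/3 - 28/3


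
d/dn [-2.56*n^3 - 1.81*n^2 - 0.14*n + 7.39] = -7.68*n^2 - 3.62*n - 0.14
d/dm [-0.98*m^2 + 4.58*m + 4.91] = 4.58 - 1.96*m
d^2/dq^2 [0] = 0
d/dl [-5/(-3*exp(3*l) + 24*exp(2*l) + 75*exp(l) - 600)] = 5*(-3*exp(2*l) + 16*exp(l) + 25)*exp(l)/(3*(exp(3*l) - 8*exp(2*l) - 25*exp(l) + 200)^2)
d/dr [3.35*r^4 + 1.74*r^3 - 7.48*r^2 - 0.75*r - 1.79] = 13.4*r^3 + 5.22*r^2 - 14.96*r - 0.75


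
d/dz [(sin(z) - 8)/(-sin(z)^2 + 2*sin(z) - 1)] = (sin(z) - 15)*cos(z)/(sin(z) - 1)^3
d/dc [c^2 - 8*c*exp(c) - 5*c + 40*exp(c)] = -8*c*exp(c) + 2*c + 32*exp(c) - 5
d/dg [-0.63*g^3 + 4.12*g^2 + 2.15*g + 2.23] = -1.89*g^2 + 8.24*g + 2.15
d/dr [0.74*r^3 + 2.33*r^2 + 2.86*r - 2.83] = 2.22*r^2 + 4.66*r + 2.86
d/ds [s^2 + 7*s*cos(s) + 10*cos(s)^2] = -7*s*sin(s) + 2*s - 10*sin(2*s) + 7*cos(s)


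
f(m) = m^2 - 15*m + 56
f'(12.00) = 9.00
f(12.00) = 20.00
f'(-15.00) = -45.00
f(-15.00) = 506.00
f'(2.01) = -10.98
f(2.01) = 29.89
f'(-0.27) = -15.54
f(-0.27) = 60.12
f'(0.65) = -13.70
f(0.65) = 46.67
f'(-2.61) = -20.22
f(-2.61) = 101.96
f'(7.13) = -0.74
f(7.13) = -0.11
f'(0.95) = -13.10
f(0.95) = 42.65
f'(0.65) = -13.70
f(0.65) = 46.67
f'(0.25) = -14.50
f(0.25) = 52.31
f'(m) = 2*m - 15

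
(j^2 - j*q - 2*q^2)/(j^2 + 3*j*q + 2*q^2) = (j - 2*q)/(j + 2*q)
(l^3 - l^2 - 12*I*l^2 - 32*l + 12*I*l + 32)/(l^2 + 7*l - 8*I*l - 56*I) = (l^2 - l*(1 + 4*I) + 4*I)/(l + 7)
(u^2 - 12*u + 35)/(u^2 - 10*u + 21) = (u - 5)/(u - 3)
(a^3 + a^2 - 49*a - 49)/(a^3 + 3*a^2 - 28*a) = (a^2 - 6*a - 7)/(a*(a - 4))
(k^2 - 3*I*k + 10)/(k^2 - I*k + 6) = (k - 5*I)/(k - 3*I)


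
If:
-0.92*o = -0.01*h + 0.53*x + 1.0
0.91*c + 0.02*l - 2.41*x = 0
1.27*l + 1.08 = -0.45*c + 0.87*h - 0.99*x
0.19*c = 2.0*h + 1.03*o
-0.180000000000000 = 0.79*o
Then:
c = -4.00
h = -0.26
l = 1.55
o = -0.23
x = -1.50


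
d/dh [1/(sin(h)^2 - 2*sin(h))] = 2*(1 - sin(h))*cos(h)/((sin(h) - 2)^2*sin(h)^2)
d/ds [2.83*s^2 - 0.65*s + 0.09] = 5.66*s - 0.65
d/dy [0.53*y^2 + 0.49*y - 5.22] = 1.06*y + 0.49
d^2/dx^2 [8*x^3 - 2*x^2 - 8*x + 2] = 48*x - 4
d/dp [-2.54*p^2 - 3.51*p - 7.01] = -5.08*p - 3.51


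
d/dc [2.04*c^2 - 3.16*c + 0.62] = 4.08*c - 3.16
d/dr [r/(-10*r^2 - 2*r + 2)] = (-5*r^2 + r*(10*r + 1) - r + 1)/(2*(5*r^2 + r - 1)^2)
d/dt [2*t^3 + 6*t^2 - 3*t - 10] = 6*t^2 + 12*t - 3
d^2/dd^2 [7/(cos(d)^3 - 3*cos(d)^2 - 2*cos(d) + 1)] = 7*((-5*cos(d) - 24*cos(2*d) + 9*cos(3*d))*(cos(d)^3 - 3*cos(d)^2 - 2*cos(d) + 1)/4 + 2*(-3*cos(d)^2 + 6*cos(d) + 2)^2*sin(d)^2)/(cos(d)^3 - 3*cos(d)^2 - 2*cos(d) + 1)^3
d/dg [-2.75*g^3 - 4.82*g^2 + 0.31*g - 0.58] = -8.25*g^2 - 9.64*g + 0.31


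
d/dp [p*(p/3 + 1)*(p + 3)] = (p + 1)*(p + 3)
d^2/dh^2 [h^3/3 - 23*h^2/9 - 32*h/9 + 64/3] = 2*h - 46/9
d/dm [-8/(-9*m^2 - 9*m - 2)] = 72*(-2*m - 1)/(9*m^2 + 9*m + 2)^2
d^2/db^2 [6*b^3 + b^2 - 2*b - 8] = 36*b + 2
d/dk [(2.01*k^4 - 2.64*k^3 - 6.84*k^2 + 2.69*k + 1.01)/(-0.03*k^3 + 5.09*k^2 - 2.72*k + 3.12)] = (-0.0603*k^6 + 20.4618*k^5 - 30.0444*k^4 + 39.6078*k^3 - 19.7068*k^2 - 52.9634*k + 11.14)/(0.0009*k^6 - 0.3054*k^5 + 26.0713*k^4 - 27.8768*k^3 + 39.16*k^2 - 16.9728*k + 9.7344)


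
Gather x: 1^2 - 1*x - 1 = -x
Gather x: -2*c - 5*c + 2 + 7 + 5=14 - 7*c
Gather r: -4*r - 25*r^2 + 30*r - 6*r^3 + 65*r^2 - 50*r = -6*r^3 + 40*r^2 - 24*r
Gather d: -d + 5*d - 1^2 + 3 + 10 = 4*d + 12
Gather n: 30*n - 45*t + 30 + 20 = 30*n - 45*t + 50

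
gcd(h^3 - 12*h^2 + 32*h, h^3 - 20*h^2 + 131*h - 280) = h - 8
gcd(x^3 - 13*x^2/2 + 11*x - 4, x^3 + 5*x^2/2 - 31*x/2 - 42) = x - 4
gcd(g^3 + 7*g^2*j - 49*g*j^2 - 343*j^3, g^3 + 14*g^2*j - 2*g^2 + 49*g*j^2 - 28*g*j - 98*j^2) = g^2 + 14*g*j + 49*j^2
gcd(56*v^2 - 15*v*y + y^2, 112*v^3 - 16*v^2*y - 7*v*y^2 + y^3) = -7*v + y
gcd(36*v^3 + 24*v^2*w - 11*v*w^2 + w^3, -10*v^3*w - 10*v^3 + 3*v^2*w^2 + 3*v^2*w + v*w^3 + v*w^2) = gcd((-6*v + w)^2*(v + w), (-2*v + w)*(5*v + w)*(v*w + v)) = 1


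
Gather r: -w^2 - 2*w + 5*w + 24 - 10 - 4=-w^2 + 3*w + 10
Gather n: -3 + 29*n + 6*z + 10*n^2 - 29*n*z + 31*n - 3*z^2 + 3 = 10*n^2 + n*(60 - 29*z) - 3*z^2 + 6*z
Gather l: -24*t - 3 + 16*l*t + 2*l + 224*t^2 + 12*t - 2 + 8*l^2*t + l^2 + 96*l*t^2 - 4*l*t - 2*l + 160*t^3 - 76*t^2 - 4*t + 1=l^2*(8*t + 1) + l*(96*t^2 + 12*t) + 160*t^3 + 148*t^2 - 16*t - 4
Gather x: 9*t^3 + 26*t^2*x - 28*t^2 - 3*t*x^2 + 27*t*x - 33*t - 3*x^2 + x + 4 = 9*t^3 - 28*t^2 - 33*t + x^2*(-3*t - 3) + x*(26*t^2 + 27*t + 1) + 4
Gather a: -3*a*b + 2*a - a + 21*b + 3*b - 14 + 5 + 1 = a*(1 - 3*b) + 24*b - 8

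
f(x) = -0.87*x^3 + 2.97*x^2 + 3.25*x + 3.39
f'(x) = -2.61*x^2 + 5.94*x + 3.25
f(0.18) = 4.07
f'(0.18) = 4.23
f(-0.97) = 3.83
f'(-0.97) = -4.97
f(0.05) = 3.56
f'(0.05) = 3.54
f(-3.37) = 59.46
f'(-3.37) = -46.41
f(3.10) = 16.09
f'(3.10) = -3.42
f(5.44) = -31.10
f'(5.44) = -41.68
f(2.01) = 14.86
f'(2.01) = 4.64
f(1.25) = 10.39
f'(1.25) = 6.60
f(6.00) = -58.11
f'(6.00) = -55.07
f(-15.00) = 3559.14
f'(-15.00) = -673.10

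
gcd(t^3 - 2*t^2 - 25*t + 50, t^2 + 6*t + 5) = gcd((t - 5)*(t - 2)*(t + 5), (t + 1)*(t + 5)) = t + 5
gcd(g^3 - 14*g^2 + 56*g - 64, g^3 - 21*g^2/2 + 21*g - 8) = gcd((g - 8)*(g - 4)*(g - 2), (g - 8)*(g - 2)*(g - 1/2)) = g^2 - 10*g + 16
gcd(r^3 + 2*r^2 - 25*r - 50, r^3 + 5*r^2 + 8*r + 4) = r + 2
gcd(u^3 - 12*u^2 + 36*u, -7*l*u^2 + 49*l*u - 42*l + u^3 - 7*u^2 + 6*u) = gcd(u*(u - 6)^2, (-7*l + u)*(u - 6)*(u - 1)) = u - 6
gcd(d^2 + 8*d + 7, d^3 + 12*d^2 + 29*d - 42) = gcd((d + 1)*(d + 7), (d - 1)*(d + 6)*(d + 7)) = d + 7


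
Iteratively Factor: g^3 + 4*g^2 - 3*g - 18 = (g + 3)*(g^2 + g - 6) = (g - 2)*(g + 3)*(g + 3)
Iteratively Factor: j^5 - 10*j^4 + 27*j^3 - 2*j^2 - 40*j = (j)*(j^4 - 10*j^3 + 27*j^2 - 2*j - 40) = j*(j - 5)*(j^3 - 5*j^2 + 2*j + 8) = j*(j - 5)*(j + 1)*(j^2 - 6*j + 8) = j*(j - 5)*(j - 4)*(j + 1)*(j - 2)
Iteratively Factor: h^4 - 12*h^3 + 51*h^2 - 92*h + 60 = (h - 5)*(h^3 - 7*h^2 + 16*h - 12) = (h - 5)*(h - 3)*(h^2 - 4*h + 4) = (h - 5)*(h - 3)*(h - 2)*(h - 2)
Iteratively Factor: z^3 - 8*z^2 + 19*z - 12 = (z - 1)*(z^2 - 7*z + 12) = (z - 4)*(z - 1)*(z - 3)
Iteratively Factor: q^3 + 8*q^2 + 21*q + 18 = (q + 3)*(q^2 + 5*q + 6) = (q + 3)^2*(q + 2)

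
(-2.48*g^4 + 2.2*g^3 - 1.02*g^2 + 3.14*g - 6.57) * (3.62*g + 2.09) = -8.9776*g^5 + 2.7808*g^4 + 0.9056*g^3 + 9.235*g^2 - 17.2208*g - 13.7313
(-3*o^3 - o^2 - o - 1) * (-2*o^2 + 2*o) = 6*o^5 - 4*o^4 - 2*o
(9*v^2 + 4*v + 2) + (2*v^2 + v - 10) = 11*v^2 + 5*v - 8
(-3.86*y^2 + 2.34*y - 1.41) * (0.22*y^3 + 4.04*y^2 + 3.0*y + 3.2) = -0.8492*y^5 - 15.0796*y^4 - 2.4366*y^3 - 11.0284*y^2 + 3.258*y - 4.512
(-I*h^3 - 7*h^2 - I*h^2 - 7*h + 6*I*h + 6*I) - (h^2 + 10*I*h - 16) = -I*h^3 - 8*h^2 - I*h^2 - 7*h - 4*I*h + 16 + 6*I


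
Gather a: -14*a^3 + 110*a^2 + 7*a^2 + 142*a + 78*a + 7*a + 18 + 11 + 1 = -14*a^3 + 117*a^2 + 227*a + 30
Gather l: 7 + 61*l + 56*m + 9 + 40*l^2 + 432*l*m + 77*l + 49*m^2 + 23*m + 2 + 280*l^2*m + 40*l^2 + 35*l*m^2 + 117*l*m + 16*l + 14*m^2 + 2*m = l^2*(280*m + 80) + l*(35*m^2 + 549*m + 154) + 63*m^2 + 81*m + 18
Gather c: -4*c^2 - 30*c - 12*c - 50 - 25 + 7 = -4*c^2 - 42*c - 68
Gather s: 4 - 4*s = 4 - 4*s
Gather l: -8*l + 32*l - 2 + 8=24*l + 6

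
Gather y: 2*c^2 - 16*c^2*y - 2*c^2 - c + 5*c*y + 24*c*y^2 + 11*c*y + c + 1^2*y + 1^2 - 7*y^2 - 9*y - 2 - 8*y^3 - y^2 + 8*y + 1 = -8*y^3 + y^2*(24*c - 8) + y*(-16*c^2 + 16*c)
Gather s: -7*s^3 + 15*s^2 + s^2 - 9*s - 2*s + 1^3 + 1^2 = -7*s^3 + 16*s^2 - 11*s + 2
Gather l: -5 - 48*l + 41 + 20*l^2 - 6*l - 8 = 20*l^2 - 54*l + 28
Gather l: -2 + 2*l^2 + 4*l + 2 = 2*l^2 + 4*l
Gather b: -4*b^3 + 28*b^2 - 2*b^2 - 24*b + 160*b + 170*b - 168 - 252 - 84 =-4*b^3 + 26*b^2 + 306*b - 504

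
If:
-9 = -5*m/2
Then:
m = 18/5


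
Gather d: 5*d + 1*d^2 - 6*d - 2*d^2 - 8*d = -d^2 - 9*d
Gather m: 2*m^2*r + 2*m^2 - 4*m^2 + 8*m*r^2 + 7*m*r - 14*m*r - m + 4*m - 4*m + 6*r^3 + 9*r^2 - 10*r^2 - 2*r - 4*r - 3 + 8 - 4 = m^2*(2*r - 2) + m*(8*r^2 - 7*r - 1) + 6*r^3 - r^2 - 6*r + 1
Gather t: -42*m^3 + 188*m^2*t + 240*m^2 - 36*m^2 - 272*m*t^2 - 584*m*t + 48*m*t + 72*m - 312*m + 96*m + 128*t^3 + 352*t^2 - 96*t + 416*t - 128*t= -42*m^3 + 204*m^2 - 144*m + 128*t^3 + t^2*(352 - 272*m) + t*(188*m^2 - 536*m + 192)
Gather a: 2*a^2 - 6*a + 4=2*a^2 - 6*a + 4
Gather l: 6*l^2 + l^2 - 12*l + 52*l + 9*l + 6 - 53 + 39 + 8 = 7*l^2 + 49*l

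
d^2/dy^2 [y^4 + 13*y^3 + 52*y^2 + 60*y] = 12*y^2 + 78*y + 104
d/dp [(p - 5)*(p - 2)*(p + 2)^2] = 4*p^3 - 9*p^2 - 28*p + 12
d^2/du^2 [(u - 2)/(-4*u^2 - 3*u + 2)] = 2*(-(u - 2)*(8*u + 3)^2 + (12*u - 5)*(4*u^2 + 3*u - 2))/(4*u^2 + 3*u - 2)^3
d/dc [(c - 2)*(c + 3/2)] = 2*c - 1/2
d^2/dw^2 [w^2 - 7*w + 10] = 2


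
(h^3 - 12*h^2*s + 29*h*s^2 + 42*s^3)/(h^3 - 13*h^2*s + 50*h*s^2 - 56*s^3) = (h^2 - 5*h*s - 6*s^2)/(h^2 - 6*h*s + 8*s^2)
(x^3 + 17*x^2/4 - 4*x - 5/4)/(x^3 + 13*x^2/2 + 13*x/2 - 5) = (4*x^2 - 3*x - 1)/(2*(2*x^2 + 3*x - 2))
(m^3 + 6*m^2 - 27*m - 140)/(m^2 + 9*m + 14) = (m^2 - m - 20)/(m + 2)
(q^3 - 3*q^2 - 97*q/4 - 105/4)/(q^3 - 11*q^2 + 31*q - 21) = (q^2 + 4*q + 15/4)/(q^2 - 4*q + 3)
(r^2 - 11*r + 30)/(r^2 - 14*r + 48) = (r - 5)/(r - 8)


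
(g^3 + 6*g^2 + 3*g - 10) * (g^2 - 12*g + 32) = g^5 - 6*g^4 - 37*g^3 + 146*g^2 + 216*g - 320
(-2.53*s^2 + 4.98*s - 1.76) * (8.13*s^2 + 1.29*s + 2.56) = -20.5689*s^4 + 37.2237*s^3 - 14.3614*s^2 + 10.4784*s - 4.5056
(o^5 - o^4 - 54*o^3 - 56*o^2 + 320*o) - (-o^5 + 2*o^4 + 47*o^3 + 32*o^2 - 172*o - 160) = 2*o^5 - 3*o^4 - 101*o^3 - 88*o^2 + 492*o + 160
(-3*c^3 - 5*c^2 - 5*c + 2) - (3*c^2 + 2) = -3*c^3 - 8*c^2 - 5*c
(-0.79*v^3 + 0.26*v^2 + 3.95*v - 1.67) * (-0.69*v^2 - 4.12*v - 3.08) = 0.5451*v^5 + 3.0754*v^4 - 1.3635*v^3 - 15.9225*v^2 - 5.2856*v + 5.1436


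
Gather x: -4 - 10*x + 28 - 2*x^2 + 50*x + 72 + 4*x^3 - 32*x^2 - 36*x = 4*x^3 - 34*x^2 + 4*x + 96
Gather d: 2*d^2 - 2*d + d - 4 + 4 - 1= 2*d^2 - d - 1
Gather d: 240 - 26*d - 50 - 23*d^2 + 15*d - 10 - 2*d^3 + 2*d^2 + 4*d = -2*d^3 - 21*d^2 - 7*d + 180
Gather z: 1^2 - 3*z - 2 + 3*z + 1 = 0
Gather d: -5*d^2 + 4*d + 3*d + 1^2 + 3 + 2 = -5*d^2 + 7*d + 6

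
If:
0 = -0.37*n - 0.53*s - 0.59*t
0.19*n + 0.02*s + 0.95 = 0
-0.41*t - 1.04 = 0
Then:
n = -5.72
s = 6.82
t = -2.54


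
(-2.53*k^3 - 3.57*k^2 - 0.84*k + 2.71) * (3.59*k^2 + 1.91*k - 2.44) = -9.0827*k^5 - 17.6486*k^4 - 3.6611*k^3 + 16.8353*k^2 + 7.2257*k - 6.6124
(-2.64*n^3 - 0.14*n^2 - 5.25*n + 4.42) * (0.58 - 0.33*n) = 0.8712*n^4 - 1.485*n^3 + 1.6513*n^2 - 4.5036*n + 2.5636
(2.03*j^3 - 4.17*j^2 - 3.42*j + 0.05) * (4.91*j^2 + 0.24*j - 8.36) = 9.9673*j^5 - 19.9875*j^4 - 34.7638*j^3 + 34.2859*j^2 + 28.6032*j - 0.418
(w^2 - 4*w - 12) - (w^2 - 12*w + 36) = 8*w - 48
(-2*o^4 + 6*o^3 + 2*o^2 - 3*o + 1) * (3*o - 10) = -6*o^5 + 38*o^4 - 54*o^3 - 29*o^2 + 33*o - 10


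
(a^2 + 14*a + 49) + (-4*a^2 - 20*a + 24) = -3*a^2 - 6*a + 73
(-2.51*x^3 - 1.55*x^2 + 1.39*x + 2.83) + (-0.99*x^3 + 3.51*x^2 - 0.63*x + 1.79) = -3.5*x^3 + 1.96*x^2 + 0.76*x + 4.62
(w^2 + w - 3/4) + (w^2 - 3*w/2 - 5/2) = 2*w^2 - w/2 - 13/4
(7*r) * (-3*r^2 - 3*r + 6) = -21*r^3 - 21*r^2 + 42*r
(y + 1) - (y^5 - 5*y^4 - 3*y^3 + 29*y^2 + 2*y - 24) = -y^5 + 5*y^4 + 3*y^3 - 29*y^2 - y + 25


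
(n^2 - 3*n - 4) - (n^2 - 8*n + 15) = 5*n - 19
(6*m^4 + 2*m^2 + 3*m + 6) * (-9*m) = -54*m^5 - 18*m^3 - 27*m^2 - 54*m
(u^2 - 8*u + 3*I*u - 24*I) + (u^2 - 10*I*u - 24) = 2*u^2 - 8*u - 7*I*u - 24 - 24*I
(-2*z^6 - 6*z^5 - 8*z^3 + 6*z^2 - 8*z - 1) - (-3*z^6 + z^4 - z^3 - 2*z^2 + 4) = z^6 - 6*z^5 - z^4 - 7*z^3 + 8*z^2 - 8*z - 5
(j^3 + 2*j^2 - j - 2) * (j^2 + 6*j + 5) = j^5 + 8*j^4 + 16*j^3 + 2*j^2 - 17*j - 10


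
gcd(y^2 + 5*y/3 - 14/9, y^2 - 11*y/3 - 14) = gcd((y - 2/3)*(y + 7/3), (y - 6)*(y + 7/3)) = y + 7/3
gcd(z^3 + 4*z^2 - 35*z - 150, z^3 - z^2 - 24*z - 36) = z - 6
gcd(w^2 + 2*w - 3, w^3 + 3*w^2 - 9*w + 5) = w - 1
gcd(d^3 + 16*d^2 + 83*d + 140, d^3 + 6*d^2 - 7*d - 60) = d^2 + 9*d + 20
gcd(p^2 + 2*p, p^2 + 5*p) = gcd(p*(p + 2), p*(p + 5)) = p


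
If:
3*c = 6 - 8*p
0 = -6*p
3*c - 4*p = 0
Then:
No Solution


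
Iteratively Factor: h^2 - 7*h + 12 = (h - 3)*(h - 4)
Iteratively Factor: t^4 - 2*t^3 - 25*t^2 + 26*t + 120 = (t + 2)*(t^3 - 4*t^2 - 17*t + 60) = (t - 5)*(t + 2)*(t^2 + t - 12) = (t - 5)*(t - 3)*(t + 2)*(t + 4)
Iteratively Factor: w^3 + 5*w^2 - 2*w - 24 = (w + 4)*(w^2 + w - 6) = (w + 3)*(w + 4)*(w - 2)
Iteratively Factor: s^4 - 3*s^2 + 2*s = (s - 1)*(s^3 + s^2 - 2*s) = (s - 1)*(s + 2)*(s^2 - s) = (s - 1)^2*(s + 2)*(s)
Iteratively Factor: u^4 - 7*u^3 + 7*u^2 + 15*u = (u - 3)*(u^3 - 4*u^2 - 5*u) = (u - 5)*(u - 3)*(u^2 + u) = u*(u - 5)*(u - 3)*(u + 1)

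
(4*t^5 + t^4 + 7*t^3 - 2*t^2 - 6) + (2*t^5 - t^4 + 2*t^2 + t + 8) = 6*t^5 + 7*t^3 + t + 2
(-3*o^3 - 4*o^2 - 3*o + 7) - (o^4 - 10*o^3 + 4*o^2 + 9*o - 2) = -o^4 + 7*o^3 - 8*o^2 - 12*o + 9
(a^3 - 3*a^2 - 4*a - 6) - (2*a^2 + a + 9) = a^3 - 5*a^2 - 5*a - 15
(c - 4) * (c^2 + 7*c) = c^3 + 3*c^2 - 28*c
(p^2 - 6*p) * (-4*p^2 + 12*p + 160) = -4*p^4 + 36*p^3 + 88*p^2 - 960*p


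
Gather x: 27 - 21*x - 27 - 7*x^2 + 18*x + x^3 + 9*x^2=x^3 + 2*x^2 - 3*x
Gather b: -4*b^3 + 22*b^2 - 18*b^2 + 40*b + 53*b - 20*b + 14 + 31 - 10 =-4*b^3 + 4*b^2 + 73*b + 35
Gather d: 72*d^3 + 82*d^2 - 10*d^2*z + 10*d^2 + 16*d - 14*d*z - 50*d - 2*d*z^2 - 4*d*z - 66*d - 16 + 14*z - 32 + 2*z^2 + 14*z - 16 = 72*d^3 + d^2*(92 - 10*z) + d*(-2*z^2 - 18*z - 100) + 2*z^2 + 28*z - 64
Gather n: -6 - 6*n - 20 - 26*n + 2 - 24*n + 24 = -56*n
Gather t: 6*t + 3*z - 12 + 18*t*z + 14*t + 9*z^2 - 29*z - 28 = t*(18*z + 20) + 9*z^2 - 26*z - 40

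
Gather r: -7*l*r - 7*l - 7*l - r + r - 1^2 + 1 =-7*l*r - 14*l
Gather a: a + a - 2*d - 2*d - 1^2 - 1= 2*a - 4*d - 2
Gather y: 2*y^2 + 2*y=2*y^2 + 2*y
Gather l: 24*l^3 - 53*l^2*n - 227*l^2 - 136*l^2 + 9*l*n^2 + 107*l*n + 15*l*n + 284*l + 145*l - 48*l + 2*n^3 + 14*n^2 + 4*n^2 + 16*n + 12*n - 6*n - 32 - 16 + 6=24*l^3 + l^2*(-53*n - 363) + l*(9*n^2 + 122*n + 381) + 2*n^3 + 18*n^2 + 22*n - 42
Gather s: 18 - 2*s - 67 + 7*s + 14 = 5*s - 35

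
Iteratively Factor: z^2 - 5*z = (z)*(z - 5)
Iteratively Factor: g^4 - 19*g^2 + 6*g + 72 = (g - 3)*(g^3 + 3*g^2 - 10*g - 24) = (g - 3)*(g + 2)*(g^2 + g - 12) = (g - 3)*(g + 2)*(g + 4)*(g - 3)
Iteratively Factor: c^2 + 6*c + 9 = (c + 3)*(c + 3)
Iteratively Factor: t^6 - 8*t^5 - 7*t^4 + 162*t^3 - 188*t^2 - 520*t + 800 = (t - 5)*(t^5 - 3*t^4 - 22*t^3 + 52*t^2 + 72*t - 160) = (t - 5)*(t + 2)*(t^4 - 5*t^3 - 12*t^2 + 76*t - 80) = (t - 5)^2*(t + 2)*(t^3 - 12*t + 16) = (t - 5)^2*(t - 2)*(t + 2)*(t^2 + 2*t - 8) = (t - 5)^2*(t - 2)*(t + 2)*(t + 4)*(t - 2)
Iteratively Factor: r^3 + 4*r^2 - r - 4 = (r + 4)*(r^2 - 1) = (r + 1)*(r + 4)*(r - 1)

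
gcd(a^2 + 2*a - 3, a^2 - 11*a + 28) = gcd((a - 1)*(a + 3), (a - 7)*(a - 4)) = 1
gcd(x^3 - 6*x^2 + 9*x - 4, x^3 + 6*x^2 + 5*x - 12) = x - 1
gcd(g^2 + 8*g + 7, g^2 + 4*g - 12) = 1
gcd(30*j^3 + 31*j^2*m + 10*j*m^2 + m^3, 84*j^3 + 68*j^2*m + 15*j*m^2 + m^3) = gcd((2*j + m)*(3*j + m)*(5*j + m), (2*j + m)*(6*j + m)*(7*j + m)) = 2*j + m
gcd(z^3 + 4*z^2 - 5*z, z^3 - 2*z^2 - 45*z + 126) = 1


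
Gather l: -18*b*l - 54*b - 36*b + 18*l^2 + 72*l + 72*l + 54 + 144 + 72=-90*b + 18*l^2 + l*(144 - 18*b) + 270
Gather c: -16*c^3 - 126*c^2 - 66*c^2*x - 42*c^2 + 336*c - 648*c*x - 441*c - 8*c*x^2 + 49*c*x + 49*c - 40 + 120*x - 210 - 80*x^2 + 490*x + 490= -16*c^3 + c^2*(-66*x - 168) + c*(-8*x^2 - 599*x - 56) - 80*x^2 + 610*x + 240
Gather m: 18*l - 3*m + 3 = 18*l - 3*m + 3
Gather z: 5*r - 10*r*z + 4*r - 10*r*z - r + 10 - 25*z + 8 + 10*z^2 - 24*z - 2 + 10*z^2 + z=8*r + 20*z^2 + z*(-20*r - 48) + 16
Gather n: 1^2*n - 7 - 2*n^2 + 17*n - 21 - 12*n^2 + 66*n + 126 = -14*n^2 + 84*n + 98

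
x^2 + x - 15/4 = (x - 3/2)*(x + 5/2)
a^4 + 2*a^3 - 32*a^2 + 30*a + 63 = (a - 3)^2*(a + 1)*(a + 7)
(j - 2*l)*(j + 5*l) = j^2 + 3*j*l - 10*l^2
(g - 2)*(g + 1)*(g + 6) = g^3 + 5*g^2 - 8*g - 12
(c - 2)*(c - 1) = c^2 - 3*c + 2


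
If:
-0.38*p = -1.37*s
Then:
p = 3.60526315789474*s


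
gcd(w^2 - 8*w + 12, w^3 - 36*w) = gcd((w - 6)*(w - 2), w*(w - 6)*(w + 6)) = w - 6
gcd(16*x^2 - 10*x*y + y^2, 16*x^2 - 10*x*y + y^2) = 16*x^2 - 10*x*y + y^2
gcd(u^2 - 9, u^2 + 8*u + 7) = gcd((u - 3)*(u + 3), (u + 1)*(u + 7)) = 1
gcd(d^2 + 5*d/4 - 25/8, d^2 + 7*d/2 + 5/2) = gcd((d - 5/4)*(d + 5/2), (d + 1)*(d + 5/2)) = d + 5/2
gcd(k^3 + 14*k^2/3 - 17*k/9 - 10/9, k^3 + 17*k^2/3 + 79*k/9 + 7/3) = k + 1/3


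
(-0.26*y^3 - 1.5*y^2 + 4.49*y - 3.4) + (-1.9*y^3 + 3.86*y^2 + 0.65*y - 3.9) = -2.16*y^3 + 2.36*y^2 + 5.14*y - 7.3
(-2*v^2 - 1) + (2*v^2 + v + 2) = v + 1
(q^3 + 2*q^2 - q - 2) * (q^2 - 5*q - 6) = q^5 - 3*q^4 - 17*q^3 - 9*q^2 + 16*q + 12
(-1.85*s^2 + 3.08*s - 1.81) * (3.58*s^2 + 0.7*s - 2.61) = -6.623*s^4 + 9.7314*s^3 + 0.5047*s^2 - 9.3058*s + 4.7241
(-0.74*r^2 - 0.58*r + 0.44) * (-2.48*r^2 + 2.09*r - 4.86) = 1.8352*r^4 - 0.1082*r^3 + 1.293*r^2 + 3.7384*r - 2.1384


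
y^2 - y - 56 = (y - 8)*(y + 7)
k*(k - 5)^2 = k^3 - 10*k^2 + 25*k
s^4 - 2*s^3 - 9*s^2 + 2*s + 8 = (s - 4)*(s - 1)*(s + 1)*(s + 2)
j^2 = j^2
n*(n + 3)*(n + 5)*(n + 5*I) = n^4 + 8*n^3 + 5*I*n^3 + 15*n^2 + 40*I*n^2 + 75*I*n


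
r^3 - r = r*(r - 1)*(r + 1)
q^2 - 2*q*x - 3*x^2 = (q - 3*x)*(q + x)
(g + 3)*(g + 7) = g^2 + 10*g + 21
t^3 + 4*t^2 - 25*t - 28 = (t - 4)*(t + 1)*(t + 7)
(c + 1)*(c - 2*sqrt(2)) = c^2 - 2*sqrt(2)*c + c - 2*sqrt(2)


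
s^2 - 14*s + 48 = (s - 8)*(s - 6)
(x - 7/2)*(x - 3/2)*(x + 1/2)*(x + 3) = x^4 - 3*x^3/2 - 43*x^2/4 + 87*x/8 + 63/8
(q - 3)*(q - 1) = q^2 - 4*q + 3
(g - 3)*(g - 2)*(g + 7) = g^3 + 2*g^2 - 29*g + 42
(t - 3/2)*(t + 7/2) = t^2 + 2*t - 21/4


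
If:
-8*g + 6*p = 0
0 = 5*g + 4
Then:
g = -4/5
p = -16/15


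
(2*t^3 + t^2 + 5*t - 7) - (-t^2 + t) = 2*t^3 + 2*t^2 + 4*t - 7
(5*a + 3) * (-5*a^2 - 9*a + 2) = -25*a^3 - 60*a^2 - 17*a + 6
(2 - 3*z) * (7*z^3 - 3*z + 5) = -21*z^4 + 14*z^3 + 9*z^2 - 21*z + 10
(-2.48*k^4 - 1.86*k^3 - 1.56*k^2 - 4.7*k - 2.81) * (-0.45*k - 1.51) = 1.116*k^5 + 4.5818*k^4 + 3.5106*k^3 + 4.4706*k^2 + 8.3615*k + 4.2431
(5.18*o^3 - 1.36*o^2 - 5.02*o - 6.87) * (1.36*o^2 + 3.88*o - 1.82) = 7.0448*o^5 + 18.2488*o^4 - 21.5316*o^3 - 26.3456*o^2 - 17.5192*o + 12.5034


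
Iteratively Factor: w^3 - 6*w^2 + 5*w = (w)*(w^2 - 6*w + 5) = w*(w - 1)*(w - 5)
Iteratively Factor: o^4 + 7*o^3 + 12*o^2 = (o + 3)*(o^3 + 4*o^2) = (o + 3)*(o + 4)*(o^2) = o*(o + 3)*(o + 4)*(o)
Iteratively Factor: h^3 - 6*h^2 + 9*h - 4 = (h - 1)*(h^2 - 5*h + 4) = (h - 1)^2*(h - 4)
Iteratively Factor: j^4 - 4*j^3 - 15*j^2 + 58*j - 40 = (j + 4)*(j^3 - 8*j^2 + 17*j - 10) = (j - 5)*(j + 4)*(j^2 - 3*j + 2) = (j - 5)*(j - 2)*(j + 4)*(j - 1)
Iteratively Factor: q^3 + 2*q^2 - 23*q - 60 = (q + 4)*(q^2 - 2*q - 15) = (q + 3)*(q + 4)*(q - 5)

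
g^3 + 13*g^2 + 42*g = g*(g + 6)*(g + 7)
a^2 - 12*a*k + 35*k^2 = (a - 7*k)*(a - 5*k)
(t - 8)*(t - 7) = t^2 - 15*t + 56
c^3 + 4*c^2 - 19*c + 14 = (c - 2)*(c - 1)*(c + 7)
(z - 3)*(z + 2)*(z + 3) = z^3 + 2*z^2 - 9*z - 18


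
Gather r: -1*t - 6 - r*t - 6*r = r*(-t - 6) - t - 6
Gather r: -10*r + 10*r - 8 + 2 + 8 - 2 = 0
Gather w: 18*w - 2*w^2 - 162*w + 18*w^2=16*w^2 - 144*w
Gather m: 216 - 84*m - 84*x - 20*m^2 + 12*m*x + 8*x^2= -20*m^2 + m*(12*x - 84) + 8*x^2 - 84*x + 216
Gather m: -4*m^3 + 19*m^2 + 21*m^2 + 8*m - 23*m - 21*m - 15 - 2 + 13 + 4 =-4*m^3 + 40*m^2 - 36*m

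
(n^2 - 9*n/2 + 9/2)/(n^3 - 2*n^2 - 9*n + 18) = (n - 3/2)/(n^2 + n - 6)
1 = 1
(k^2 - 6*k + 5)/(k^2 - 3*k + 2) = (k - 5)/(k - 2)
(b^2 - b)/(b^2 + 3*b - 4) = b/(b + 4)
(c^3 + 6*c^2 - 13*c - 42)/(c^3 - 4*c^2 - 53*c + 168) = (c + 2)/(c - 8)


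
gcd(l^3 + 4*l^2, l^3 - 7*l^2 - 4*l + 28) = 1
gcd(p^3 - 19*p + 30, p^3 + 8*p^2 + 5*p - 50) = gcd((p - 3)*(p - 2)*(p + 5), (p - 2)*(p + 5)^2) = p^2 + 3*p - 10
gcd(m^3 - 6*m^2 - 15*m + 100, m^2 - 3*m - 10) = m - 5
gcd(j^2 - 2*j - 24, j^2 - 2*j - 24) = j^2 - 2*j - 24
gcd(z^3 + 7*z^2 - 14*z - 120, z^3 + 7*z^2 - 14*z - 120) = z^3 + 7*z^2 - 14*z - 120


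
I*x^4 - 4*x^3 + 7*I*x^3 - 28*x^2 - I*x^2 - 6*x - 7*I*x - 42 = (x + 7)*(x + 2*I)*(x + 3*I)*(I*x + 1)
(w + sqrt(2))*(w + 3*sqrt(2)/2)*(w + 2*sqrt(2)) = w^3 + 9*sqrt(2)*w^2/2 + 13*w + 6*sqrt(2)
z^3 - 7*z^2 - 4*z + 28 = (z - 7)*(z - 2)*(z + 2)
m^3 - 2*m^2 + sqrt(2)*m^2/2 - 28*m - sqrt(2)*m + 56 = (m - 2)*(m - 7*sqrt(2)/2)*(m + 4*sqrt(2))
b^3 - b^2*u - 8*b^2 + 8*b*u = b*(b - 8)*(b - u)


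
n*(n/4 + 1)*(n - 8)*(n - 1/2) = n^4/4 - 9*n^3/8 - 15*n^2/2 + 4*n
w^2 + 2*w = w*(w + 2)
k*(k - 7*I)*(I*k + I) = I*k^3 + 7*k^2 + I*k^2 + 7*k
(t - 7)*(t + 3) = t^2 - 4*t - 21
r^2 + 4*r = r*(r + 4)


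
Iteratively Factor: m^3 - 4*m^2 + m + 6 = (m + 1)*(m^2 - 5*m + 6) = (m - 2)*(m + 1)*(m - 3)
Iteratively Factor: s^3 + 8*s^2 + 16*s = (s + 4)*(s^2 + 4*s) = s*(s + 4)*(s + 4)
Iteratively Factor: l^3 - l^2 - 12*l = (l - 4)*(l^2 + 3*l) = (l - 4)*(l + 3)*(l)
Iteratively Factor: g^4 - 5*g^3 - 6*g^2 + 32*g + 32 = (g + 2)*(g^3 - 7*g^2 + 8*g + 16) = (g + 1)*(g + 2)*(g^2 - 8*g + 16) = (g - 4)*(g + 1)*(g + 2)*(g - 4)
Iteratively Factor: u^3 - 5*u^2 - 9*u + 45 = (u - 3)*(u^2 - 2*u - 15) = (u - 3)*(u + 3)*(u - 5)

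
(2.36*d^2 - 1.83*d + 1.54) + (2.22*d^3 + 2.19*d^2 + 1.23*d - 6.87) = 2.22*d^3 + 4.55*d^2 - 0.6*d - 5.33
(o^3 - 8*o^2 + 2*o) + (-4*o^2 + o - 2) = o^3 - 12*o^2 + 3*o - 2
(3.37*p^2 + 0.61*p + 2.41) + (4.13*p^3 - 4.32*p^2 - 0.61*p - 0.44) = 4.13*p^3 - 0.95*p^2 + 1.97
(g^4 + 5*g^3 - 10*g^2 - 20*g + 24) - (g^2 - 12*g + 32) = g^4 + 5*g^3 - 11*g^2 - 8*g - 8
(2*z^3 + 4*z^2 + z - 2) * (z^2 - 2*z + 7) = 2*z^5 + 7*z^3 + 24*z^2 + 11*z - 14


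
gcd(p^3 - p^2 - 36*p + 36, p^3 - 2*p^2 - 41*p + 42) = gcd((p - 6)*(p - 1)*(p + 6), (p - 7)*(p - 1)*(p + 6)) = p^2 + 5*p - 6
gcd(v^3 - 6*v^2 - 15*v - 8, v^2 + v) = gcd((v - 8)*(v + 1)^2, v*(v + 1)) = v + 1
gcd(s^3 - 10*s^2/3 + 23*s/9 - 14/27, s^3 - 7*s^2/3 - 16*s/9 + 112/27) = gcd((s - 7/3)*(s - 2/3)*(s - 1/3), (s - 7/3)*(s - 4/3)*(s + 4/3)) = s - 7/3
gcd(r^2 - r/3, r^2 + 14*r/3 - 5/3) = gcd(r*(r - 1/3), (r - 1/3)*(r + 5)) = r - 1/3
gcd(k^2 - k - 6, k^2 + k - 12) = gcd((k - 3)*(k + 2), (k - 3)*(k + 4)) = k - 3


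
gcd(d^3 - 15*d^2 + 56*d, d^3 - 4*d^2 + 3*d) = d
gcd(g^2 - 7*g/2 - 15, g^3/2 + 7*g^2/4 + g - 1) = 1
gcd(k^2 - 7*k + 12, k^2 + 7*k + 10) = 1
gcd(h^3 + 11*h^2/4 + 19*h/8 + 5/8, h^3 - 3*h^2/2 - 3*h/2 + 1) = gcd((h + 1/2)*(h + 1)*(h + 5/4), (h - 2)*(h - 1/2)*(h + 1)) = h + 1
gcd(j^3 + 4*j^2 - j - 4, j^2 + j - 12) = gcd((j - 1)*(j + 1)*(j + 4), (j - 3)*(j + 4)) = j + 4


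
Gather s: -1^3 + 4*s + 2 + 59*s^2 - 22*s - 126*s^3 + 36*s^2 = -126*s^3 + 95*s^2 - 18*s + 1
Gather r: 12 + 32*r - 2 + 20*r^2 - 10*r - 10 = 20*r^2 + 22*r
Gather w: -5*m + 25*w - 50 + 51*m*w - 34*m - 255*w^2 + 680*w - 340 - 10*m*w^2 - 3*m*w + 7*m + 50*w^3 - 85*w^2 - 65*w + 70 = -32*m + 50*w^3 + w^2*(-10*m - 340) + w*(48*m + 640) - 320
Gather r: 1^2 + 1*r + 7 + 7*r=8*r + 8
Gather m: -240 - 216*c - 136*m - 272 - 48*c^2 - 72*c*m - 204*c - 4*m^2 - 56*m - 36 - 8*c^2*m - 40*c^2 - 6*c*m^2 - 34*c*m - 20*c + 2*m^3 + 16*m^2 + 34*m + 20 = -88*c^2 - 440*c + 2*m^3 + m^2*(12 - 6*c) + m*(-8*c^2 - 106*c - 158) - 528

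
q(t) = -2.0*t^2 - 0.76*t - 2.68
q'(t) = -4.0*t - 0.76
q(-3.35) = -22.58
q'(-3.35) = 12.64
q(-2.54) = -13.65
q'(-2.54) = 9.40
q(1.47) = -8.12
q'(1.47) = -6.64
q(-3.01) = -18.51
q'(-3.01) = 11.28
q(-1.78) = -7.66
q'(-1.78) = 6.36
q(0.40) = -3.30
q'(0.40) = -2.36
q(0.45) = -3.43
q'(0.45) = -2.56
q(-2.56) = -13.84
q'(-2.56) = 9.48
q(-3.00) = -18.40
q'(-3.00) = 11.24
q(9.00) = -171.52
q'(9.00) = -36.76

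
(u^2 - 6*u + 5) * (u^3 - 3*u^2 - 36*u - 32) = u^5 - 9*u^4 - 13*u^3 + 169*u^2 + 12*u - 160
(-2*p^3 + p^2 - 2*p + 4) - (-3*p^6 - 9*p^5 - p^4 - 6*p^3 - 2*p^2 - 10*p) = 3*p^6 + 9*p^5 + p^4 + 4*p^3 + 3*p^2 + 8*p + 4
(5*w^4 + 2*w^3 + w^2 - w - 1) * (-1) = -5*w^4 - 2*w^3 - w^2 + w + 1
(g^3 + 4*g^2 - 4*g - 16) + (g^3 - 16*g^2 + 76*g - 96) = 2*g^3 - 12*g^2 + 72*g - 112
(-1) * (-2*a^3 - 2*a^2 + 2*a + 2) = 2*a^3 + 2*a^2 - 2*a - 2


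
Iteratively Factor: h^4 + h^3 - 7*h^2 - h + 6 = (h - 1)*(h^3 + 2*h^2 - 5*h - 6) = (h - 2)*(h - 1)*(h^2 + 4*h + 3) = (h - 2)*(h - 1)*(h + 3)*(h + 1)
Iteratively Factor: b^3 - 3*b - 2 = (b + 1)*(b^2 - b - 2) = (b - 2)*(b + 1)*(b + 1)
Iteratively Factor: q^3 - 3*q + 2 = (q + 2)*(q^2 - 2*q + 1) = (q - 1)*(q + 2)*(q - 1)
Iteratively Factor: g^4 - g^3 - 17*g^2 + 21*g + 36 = (g - 3)*(g^3 + 2*g^2 - 11*g - 12) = (g - 3)*(g + 1)*(g^2 + g - 12) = (g - 3)^2*(g + 1)*(g + 4)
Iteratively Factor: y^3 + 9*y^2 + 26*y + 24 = (y + 2)*(y^2 + 7*y + 12) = (y + 2)*(y + 4)*(y + 3)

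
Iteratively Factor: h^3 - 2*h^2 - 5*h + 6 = (h - 1)*(h^2 - h - 6) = (h - 1)*(h + 2)*(h - 3)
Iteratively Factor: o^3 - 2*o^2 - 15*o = (o - 5)*(o^2 + 3*o) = o*(o - 5)*(o + 3)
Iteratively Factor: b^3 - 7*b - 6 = (b - 3)*(b^2 + 3*b + 2) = (b - 3)*(b + 1)*(b + 2)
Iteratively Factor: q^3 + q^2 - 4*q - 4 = (q + 1)*(q^2 - 4) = (q + 1)*(q + 2)*(q - 2)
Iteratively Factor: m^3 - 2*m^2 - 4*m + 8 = (m - 2)*(m^2 - 4) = (m - 2)*(m + 2)*(m - 2)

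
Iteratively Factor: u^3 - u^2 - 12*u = (u + 3)*(u^2 - 4*u) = u*(u + 3)*(u - 4)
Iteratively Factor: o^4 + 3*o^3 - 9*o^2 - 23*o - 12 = (o + 1)*(o^3 + 2*o^2 - 11*o - 12) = (o + 1)*(o + 4)*(o^2 - 2*o - 3) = (o + 1)^2*(o + 4)*(o - 3)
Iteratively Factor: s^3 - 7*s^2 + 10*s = (s)*(s^2 - 7*s + 10) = s*(s - 2)*(s - 5)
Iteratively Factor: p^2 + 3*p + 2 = (p + 2)*(p + 1)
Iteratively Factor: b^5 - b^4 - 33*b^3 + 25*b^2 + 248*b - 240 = (b + 4)*(b^4 - 5*b^3 - 13*b^2 + 77*b - 60) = (b - 1)*(b + 4)*(b^3 - 4*b^2 - 17*b + 60) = (b - 5)*(b - 1)*(b + 4)*(b^2 + b - 12) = (b - 5)*(b - 3)*(b - 1)*(b + 4)*(b + 4)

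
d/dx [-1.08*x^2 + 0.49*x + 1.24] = 0.49 - 2.16*x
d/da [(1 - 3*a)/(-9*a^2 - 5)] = 3*(-9*a^2 + 6*a + 5)/(81*a^4 + 90*a^2 + 25)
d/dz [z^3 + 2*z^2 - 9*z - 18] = 3*z^2 + 4*z - 9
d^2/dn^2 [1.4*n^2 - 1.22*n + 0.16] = 2.80000000000000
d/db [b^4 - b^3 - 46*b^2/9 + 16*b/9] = 4*b^3 - 3*b^2 - 92*b/9 + 16/9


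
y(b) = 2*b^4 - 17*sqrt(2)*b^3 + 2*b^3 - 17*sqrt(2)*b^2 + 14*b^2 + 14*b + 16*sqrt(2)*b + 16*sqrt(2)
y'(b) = 8*b^3 - 51*sqrt(2)*b^2 + 6*b^2 - 34*sqrt(2)*b + 28*b + 14 + 16*sqrt(2)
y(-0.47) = 5.58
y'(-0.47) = 30.63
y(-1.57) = 37.82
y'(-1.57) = -125.79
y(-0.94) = -0.81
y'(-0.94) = -9.57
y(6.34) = -2534.50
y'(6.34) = -709.91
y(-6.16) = 7447.82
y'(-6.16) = -4218.77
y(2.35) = -171.81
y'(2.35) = -271.92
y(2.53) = -223.99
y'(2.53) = -307.89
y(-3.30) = 821.70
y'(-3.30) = -904.69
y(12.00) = 2400.22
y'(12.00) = 4097.64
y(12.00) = 2400.22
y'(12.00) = 4097.64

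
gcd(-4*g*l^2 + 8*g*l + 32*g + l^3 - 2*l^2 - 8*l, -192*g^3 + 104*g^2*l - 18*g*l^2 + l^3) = 4*g - l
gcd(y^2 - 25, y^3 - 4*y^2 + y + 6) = 1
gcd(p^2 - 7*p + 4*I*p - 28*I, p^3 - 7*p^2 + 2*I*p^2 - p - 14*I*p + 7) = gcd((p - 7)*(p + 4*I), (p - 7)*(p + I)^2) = p - 7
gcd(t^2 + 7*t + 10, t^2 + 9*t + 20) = t + 5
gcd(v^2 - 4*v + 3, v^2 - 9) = v - 3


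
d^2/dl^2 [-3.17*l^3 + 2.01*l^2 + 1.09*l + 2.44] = 4.02 - 19.02*l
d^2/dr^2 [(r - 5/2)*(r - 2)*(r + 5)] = 6*r + 1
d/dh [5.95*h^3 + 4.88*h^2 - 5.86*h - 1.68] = 17.85*h^2 + 9.76*h - 5.86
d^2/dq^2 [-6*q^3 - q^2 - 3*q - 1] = -36*q - 2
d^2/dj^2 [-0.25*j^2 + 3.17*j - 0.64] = -0.500000000000000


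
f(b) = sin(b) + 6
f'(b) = cos(b)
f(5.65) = 5.41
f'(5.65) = 0.81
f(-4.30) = 6.92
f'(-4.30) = -0.40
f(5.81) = 5.54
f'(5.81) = 0.89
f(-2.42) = 5.34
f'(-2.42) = -0.75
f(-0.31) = 5.69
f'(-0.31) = 0.95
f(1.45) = 6.99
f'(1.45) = 0.12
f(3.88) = 5.33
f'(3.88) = -0.74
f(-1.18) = 5.08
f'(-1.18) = 0.38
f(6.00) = 5.72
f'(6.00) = 0.96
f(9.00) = 6.41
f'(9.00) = -0.91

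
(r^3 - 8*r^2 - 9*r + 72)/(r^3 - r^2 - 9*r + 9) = (r - 8)/(r - 1)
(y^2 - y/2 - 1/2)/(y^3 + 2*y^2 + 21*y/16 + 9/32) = 16*(y - 1)/(16*y^2 + 24*y + 9)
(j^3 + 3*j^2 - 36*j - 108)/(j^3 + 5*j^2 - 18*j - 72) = (j - 6)/(j - 4)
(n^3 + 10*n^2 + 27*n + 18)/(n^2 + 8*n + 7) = (n^2 + 9*n + 18)/(n + 7)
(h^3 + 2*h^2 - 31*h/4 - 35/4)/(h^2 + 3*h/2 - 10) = (2*h^2 + 9*h + 7)/(2*(h + 4))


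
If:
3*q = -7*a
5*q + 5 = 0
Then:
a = 3/7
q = -1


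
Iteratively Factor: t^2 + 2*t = (t + 2)*(t)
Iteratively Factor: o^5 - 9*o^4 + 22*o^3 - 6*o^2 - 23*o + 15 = (o - 1)*(o^4 - 8*o^3 + 14*o^2 + 8*o - 15) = (o - 1)*(o + 1)*(o^3 - 9*o^2 + 23*o - 15) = (o - 3)*(o - 1)*(o + 1)*(o^2 - 6*o + 5) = (o - 5)*(o - 3)*(o - 1)*(o + 1)*(o - 1)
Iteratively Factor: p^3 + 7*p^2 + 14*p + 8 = (p + 1)*(p^2 + 6*p + 8) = (p + 1)*(p + 4)*(p + 2)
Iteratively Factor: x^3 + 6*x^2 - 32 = (x + 4)*(x^2 + 2*x - 8) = (x - 2)*(x + 4)*(x + 4)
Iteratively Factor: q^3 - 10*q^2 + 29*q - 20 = (q - 4)*(q^2 - 6*q + 5) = (q - 4)*(q - 1)*(q - 5)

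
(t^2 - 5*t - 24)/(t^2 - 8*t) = (t + 3)/t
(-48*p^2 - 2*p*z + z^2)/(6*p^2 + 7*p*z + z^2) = (-8*p + z)/(p + z)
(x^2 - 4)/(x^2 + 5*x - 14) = (x + 2)/(x + 7)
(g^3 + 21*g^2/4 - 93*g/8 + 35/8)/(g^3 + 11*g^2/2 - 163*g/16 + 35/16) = 2*(2*g - 1)/(4*g - 1)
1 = 1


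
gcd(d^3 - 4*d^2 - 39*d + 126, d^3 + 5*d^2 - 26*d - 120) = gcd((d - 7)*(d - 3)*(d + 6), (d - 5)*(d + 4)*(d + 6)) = d + 6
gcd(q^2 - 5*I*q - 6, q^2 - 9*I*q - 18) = q - 3*I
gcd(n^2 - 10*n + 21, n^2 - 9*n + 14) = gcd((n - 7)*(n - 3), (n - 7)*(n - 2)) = n - 7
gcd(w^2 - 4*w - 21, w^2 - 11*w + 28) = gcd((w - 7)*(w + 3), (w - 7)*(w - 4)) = w - 7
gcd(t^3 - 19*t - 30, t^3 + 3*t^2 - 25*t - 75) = t^2 - 2*t - 15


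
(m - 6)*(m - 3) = m^2 - 9*m + 18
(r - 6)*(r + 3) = r^2 - 3*r - 18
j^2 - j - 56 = (j - 8)*(j + 7)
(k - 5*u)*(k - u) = k^2 - 6*k*u + 5*u^2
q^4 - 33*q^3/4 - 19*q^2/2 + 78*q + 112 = (q - 8)*(q - 4)*(q + 7/4)*(q + 2)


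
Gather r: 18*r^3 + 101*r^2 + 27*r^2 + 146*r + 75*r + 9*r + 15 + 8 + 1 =18*r^3 + 128*r^2 + 230*r + 24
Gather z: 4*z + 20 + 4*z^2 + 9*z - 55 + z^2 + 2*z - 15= 5*z^2 + 15*z - 50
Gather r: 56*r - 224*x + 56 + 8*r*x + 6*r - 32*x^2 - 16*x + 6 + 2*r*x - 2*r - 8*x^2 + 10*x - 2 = r*(10*x + 60) - 40*x^2 - 230*x + 60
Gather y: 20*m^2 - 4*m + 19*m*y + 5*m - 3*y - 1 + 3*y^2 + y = 20*m^2 + m + 3*y^2 + y*(19*m - 2) - 1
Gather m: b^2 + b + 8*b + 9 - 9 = b^2 + 9*b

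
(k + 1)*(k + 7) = k^2 + 8*k + 7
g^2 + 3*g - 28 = (g - 4)*(g + 7)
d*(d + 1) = d^2 + d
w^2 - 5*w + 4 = (w - 4)*(w - 1)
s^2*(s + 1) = s^3 + s^2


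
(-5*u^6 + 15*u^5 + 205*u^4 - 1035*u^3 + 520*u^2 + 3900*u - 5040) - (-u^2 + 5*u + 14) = -5*u^6 + 15*u^5 + 205*u^4 - 1035*u^3 + 521*u^2 + 3895*u - 5054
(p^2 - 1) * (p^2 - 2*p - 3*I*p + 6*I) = p^4 - 2*p^3 - 3*I*p^3 - p^2 + 6*I*p^2 + 2*p + 3*I*p - 6*I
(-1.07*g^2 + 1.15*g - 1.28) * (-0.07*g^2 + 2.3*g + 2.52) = 0.0749*g^4 - 2.5415*g^3 + 0.0381999999999995*g^2 - 0.0460000000000003*g - 3.2256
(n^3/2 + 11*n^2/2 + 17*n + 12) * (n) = n^4/2 + 11*n^3/2 + 17*n^2 + 12*n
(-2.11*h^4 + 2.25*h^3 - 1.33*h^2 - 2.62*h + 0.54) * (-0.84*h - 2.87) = 1.7724*h^5 + 4.1657*h^4 - 5.3403*h^3 + 6.0179*h^2 + 7.0658*h - 1.5498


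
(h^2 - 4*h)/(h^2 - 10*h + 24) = h/(h - 6)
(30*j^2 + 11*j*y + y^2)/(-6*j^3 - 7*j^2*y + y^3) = (30*j^2 + 11*j*y + y^2)/(-6*j^3 - 7*j^2*y + y^3)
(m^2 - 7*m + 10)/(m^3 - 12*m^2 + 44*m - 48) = (m - 5)/(m^2 - 10*m + 24)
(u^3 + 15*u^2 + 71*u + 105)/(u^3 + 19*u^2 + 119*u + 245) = (u + 3)/(u + 7)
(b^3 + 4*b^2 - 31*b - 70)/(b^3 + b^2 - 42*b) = (b^2 - 3*b - 10)/(b*(b - 6))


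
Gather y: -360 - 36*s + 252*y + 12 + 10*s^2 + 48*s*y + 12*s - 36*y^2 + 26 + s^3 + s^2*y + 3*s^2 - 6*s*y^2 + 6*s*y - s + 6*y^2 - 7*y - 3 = s^3 + 13*s^2 - 25*s + y^2*(-6*s - 30) + y*(s^2 + 54*s + 245) - 325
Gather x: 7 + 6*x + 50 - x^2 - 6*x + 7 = 64 - x^2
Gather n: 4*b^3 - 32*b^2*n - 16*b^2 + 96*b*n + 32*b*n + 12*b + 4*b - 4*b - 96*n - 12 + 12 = 4*b^3 - 16*b^2 + 12*b + n*(-32*b^2 + 128*b - 96)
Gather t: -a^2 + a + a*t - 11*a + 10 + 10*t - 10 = -a^2 - 10*a + t*(a + 10)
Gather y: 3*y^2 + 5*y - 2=3*y^2 + 5*y - 2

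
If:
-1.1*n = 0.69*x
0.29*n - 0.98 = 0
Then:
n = 3.38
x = -5.39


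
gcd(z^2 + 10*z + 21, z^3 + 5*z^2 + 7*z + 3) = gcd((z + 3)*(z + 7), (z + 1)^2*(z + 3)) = z + 3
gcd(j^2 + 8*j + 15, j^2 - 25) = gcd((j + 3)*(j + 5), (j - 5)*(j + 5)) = j + 5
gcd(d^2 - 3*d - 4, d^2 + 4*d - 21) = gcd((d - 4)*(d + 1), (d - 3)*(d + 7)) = 1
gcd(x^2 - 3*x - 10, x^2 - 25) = x - 5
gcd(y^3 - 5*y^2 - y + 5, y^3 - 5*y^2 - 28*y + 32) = y - 1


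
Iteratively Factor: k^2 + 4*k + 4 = (k + 2)*(k + 2)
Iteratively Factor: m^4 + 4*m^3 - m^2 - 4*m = (m + 4)*(m^3 - m) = (m - 1)*(m + 4)*(m^2 + m) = m*(m - 1)*(m + 4)*(m + 1)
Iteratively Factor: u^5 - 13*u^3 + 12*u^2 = (u - 1)*(u^4 + u^3 - 12*u^2) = u*(u - 1)*(u^3 + u^2 - 12*u) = u*(u - 3)*(u - 1)*(u^2 + 4*u) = u^2*(u - 3)*(u - 1)*(u + 4)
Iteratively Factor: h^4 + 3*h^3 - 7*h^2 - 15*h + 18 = (h + 3)*(h^3 - 7*h + 6) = (h - 1)*(h + 3)*(h^2 + h - 6) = (h - 1)*(h + 3)^2*(h - 2)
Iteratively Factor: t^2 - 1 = (t + 1)*(t - 1)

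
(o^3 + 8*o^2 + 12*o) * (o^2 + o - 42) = o^5 + 9*o^4 - 22*o^3 - 324*o^2 - 504*o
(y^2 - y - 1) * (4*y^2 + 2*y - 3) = 4*y^4 - 2*y^3 - 9*y^2 + y + 3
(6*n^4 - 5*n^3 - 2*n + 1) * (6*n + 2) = 36*n^5 - 18*n^4 - 10*n^3 - 12*n^2 + 2*n + 2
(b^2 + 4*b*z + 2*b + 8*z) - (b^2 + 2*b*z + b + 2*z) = 2*b*z + b + 6*z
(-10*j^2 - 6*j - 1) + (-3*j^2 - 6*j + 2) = -13*j^2 - 12*j + 1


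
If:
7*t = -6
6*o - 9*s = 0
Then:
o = 3*s/2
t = -6/7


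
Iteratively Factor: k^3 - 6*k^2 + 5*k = (k - 5)*(k^2 - k) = (k - 5)*(k - 1)*(k)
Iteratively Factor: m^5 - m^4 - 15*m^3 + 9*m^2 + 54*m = (m - 3)*(m^4 + 2*m^3 - 9*m^2 - 18*m) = m*(m - 3)*(m^3 + 2*m^2 - 9*m - 18) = m*(m - 3)*(m + 3)*(m^2 - m - 6) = m*(m - 3)*(m + 2)*(m + 3)*(m - 3)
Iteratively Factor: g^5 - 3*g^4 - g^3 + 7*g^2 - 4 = (g - 2)*(g^4 - g^3 - 3*g^2 + g + 2) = (g - 2)*(g + 1)*(g^3 - 2*g^2 - g + 2) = (g - 2)^2*(g + 1)*(g^2 - 1) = (g - 2)^2*(g - 1)*(g + 1)*(g + 1)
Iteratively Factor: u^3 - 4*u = (u + 2)*(u^2 - 2*u) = (u - 2)*(u + 2)*(u)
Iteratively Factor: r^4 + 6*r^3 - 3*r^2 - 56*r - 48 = (r - 3)*(r^3 + 9*r^2 + 24*r + 16) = (r - 3)*(r + 4)*(r^2 + 5*r + 4) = (r - 3)*(r + 1)*(r + 4)*(r + 4)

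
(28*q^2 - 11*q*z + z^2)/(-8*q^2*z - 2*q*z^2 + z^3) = (-7*q + z)/(z*(2*q + z))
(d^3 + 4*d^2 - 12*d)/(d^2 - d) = (d^2 + 4*d - 12)/(d - 1)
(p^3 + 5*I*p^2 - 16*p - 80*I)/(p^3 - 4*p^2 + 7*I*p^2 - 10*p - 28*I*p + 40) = (p + 4)/(p + 2*I)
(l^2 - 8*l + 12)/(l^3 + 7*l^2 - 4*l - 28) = (l - 6)/(l^2 + 9*l + 14)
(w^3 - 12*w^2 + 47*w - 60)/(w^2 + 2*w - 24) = (w^2 - 8*w + 15)/(w + 6)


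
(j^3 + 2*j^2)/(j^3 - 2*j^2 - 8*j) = j/(j - 4)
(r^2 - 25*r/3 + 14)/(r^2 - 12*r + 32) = (r^2 - 25*r/3 + 14)/(r^2 - 12*r + 32)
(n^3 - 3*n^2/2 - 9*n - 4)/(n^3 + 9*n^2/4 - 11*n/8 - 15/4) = 4*(2*n^2 - 7*n - 4)/(8*n^2 + 2*n - 15)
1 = 1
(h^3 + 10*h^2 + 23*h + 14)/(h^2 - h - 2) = (h^2 + 9*h + 14)/(h - 2)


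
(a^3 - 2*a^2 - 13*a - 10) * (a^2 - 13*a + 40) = a^5 - 15*a^4 + 53*a^3 + 79*a^2 - 390*a - 400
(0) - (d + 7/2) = -d - 7/2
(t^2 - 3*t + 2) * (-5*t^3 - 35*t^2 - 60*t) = -5*t^5 - 20*t^4 + 35*t^3 + 110*t^2 - 120*t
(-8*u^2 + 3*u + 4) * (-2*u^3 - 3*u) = 16*u^5 - 6*u^4 + 16*u^3 - 9*u^2 - 12*u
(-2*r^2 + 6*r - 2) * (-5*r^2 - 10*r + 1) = 10*r^4 - 10*r^3 - 52*r^2 + 26*r - 2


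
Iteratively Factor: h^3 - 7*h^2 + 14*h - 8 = (h - 4)*(h^2 - 3*h + 2) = (h - 4)*(h - 2)*(h - 1)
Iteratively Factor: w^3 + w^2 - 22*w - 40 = (w + 4)*(w^2 - 3*w - 10) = (w + 2)*(w + 4)*(w - 5)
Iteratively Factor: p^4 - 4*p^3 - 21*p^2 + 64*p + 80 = (p - 4)*(p^3 - 21*p - 20) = (p - 5)*(p - 4)*(p^2 + 5*p + 4) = (p - 5)*(p - 4)*(p + 4)*(p + 1)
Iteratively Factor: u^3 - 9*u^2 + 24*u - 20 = (u - 2)*(u^2 - 7*u + 10) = (u - 5)*(u - 2)*(u - 2)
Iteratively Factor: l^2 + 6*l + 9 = (l + 3)*(l + 3)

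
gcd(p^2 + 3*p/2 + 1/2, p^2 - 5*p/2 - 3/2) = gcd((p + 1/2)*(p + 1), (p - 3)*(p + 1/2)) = p + 1/2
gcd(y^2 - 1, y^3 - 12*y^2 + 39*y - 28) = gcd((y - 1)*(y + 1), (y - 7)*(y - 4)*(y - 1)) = y - 1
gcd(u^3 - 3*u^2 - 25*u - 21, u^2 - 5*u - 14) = u - 7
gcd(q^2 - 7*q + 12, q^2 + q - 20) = q - 4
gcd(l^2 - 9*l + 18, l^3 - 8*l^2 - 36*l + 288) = l - 6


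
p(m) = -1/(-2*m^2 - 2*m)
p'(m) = -(4*m + 2)/(-2*m^2 - 2*m)^2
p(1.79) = 0.10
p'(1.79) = -0.09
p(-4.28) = 0.04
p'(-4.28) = 0.02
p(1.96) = 0.09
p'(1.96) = -0.07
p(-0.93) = -7.68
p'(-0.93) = 101.46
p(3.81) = 0.03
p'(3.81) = -0.01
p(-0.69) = -2.34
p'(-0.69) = 4.15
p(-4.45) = 0.03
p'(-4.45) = 0.02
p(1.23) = 0.18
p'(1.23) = -0.23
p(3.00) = 0.04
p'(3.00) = -0.02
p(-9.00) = 0.01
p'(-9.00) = 0.00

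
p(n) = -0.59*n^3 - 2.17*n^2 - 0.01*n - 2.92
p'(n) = -1.77*n^2 - 4.34*n - 0.01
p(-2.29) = -7.19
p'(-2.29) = 0.65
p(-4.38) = 5.07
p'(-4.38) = -14.96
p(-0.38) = -3.20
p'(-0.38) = 1.38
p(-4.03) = 0.49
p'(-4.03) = -11.27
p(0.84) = -4.81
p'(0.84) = -4.90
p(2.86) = -34.50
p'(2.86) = -26.90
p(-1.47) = -5.72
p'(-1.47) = 2.55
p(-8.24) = 179.92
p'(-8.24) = -84.43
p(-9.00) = 251.51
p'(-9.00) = -104.32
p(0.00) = -2.92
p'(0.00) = -0.01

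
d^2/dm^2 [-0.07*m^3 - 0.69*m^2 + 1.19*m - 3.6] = -0.42*m - 1.38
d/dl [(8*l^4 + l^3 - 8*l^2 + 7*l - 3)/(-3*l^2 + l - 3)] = (-48*l^5 + 21*l^4 - 94*l^3 + 4*l^2 + 30*l - 18)/(9*l^4 - 6*l^3 + 19*l^2 - 6*l + 9)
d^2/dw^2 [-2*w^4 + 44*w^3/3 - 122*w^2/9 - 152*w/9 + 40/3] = -24*w^2 + 88*w - 244/9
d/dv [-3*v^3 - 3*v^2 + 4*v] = -9*v^2 - 6*v + 4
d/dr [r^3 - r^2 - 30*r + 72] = 3*r^2 - 2*r - 30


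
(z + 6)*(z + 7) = z^2 + 13*z + 42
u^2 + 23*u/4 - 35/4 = (u - 5/4)*(u + 7)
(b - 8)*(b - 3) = b^2 - 11*b + 24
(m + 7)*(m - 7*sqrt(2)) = m^2 - 7*sqrt(2)*m + 7*m - 49*sqrt(2)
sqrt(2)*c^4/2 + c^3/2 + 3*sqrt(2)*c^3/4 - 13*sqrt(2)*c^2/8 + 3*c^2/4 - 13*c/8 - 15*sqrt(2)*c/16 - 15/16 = (c - 3/2)*(c + 1/2)*(c + 5/2)*(sqrt(2)*c/2 + 1/2)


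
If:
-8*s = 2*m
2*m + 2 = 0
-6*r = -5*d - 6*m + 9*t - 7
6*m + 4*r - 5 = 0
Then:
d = 9*t/5 + 31/10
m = -1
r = 11/4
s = 1/4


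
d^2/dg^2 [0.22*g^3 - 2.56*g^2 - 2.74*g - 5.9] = 1.32*g - 5.12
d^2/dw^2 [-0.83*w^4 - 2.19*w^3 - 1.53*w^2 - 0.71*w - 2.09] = -9.96*w^2 - 13.14*w - 3.06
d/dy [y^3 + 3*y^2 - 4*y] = 3*y^2 + 6*y - 4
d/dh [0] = 0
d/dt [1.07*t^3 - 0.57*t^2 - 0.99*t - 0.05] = 3.21*t^2 - 1.14*t - 0.99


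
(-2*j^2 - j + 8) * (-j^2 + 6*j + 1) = 2*j^4 - 11*j^3 - 16*j^2 + 47*j + 8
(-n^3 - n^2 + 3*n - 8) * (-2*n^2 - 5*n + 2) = 2*n^5 + 7*n^4 - 3*n^3 - n^2 + 46*n - 16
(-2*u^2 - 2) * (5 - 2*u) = 4*u^3 - 10*u^2 + 4*u - 10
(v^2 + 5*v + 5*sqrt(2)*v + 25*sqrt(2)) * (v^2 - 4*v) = v^4 + v^3 + 5*sqrt(2)*v^3 - 20*v^2 + 5*sqrt(2)*v^2 - 100*sqrt(2)*v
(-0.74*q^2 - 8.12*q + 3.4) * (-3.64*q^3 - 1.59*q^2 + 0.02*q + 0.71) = 2.6936*q^5 + 30.7334*q^4 + 0.520000000000001*q^3 - 6.0938*q^2 - 5.6972*q + 2.414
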